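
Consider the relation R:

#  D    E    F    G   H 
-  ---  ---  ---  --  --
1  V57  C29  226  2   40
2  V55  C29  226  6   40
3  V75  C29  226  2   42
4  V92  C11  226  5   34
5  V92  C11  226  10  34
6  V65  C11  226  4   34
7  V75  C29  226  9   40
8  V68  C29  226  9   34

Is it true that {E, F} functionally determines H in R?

(E=C29, F=226): rows 1, 2, 3, 7, 8 → H takes values {40, 42, 34} — violation
(E=C11, F=226): rows 4, 5, 6 → H = 34, 34, 34 ✓
Two rows agree on {E, F} but differ on H, so {E, F} -> H does not hold.

No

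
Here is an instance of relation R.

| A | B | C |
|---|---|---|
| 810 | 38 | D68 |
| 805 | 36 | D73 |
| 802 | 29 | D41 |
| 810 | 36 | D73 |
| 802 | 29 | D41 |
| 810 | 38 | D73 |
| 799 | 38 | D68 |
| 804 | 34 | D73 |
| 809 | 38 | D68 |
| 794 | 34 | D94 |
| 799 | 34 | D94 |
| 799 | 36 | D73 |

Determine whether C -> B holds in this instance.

C=D68: 3 rows → B = 38, 38, 38 ✓
C=D73: 5 rows → B takes values {36, 38, 34} — violation
C=D41: 2 rows → B = 29, 29 ✓
C=D94: 2 rows → B = 34, 34 ✓
Two rows agree on C but differ on B, so C -> B does not hold.

No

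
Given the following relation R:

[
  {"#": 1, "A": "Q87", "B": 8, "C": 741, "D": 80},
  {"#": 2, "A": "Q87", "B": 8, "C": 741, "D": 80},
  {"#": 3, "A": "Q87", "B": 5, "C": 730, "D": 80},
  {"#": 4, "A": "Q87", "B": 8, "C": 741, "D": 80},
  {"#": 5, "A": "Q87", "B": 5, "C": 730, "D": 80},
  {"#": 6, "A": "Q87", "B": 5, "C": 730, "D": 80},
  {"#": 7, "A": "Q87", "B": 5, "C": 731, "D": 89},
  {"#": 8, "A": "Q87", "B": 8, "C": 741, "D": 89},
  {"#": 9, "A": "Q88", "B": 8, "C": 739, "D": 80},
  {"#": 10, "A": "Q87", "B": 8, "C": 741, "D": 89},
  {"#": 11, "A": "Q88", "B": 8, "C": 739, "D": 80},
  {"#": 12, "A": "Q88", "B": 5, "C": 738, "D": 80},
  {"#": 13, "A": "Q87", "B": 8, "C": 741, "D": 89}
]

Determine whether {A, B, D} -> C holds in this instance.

Yes

(A=Q87, B=8, D=80): rows 1, 2, 4 → C = 741, 741, 741 ✓
(A=Q87, B=5, D=80): rows 3, 5, 6 → C = 730, 730, 730 ✓
(A=Q87, B=5, D=89): row 7 → C = 731 ✓
(A=Q87, B=8, D=89): rows 8, 10, 13 → C = 741, 741, 741 ✓
(A=Q88, B=8, D=80): rows 9, 11 → C = 739, 739 ✓
(A=Q88, B=5, D=80): row 12 → C = 738 ✓
Every {A, B, D} value is associated with a single C value, so {A, B, D} -> C holds.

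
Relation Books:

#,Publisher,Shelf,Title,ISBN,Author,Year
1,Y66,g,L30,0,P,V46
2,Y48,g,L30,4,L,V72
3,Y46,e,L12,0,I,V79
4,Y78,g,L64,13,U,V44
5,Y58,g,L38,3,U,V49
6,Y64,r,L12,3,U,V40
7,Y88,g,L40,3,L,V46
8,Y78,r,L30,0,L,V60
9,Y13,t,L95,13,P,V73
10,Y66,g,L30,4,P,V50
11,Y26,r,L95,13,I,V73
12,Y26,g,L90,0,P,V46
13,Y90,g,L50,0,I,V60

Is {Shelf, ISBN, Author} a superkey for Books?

No

Rows 1 and 12 have the same {Shelf, ISBN, Author} value (Shelf=g, ISBN=0, Author=P) but are distinct tuples, so {Shelf, ISBN, Author} does not determine every attribute — not a superkey.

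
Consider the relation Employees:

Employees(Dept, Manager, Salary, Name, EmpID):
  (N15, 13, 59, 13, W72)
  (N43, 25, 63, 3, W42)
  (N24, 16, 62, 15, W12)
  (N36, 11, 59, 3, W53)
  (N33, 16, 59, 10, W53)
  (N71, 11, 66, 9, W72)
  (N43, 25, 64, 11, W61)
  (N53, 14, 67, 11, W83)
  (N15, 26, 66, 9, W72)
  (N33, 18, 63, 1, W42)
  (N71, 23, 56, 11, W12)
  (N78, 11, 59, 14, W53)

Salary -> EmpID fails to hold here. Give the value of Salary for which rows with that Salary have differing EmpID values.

Salary=59: 4 rows → EmpID takes values {W72, W53} — violation
Salary=63: 2 rows → EmpID = W42, W42 ✓
Salary=62: 1 row → EmpID = W12 ✓
Salary=66: 2 rows → EmpID = W72, W72 ✓
Salary=64: 1 row → EmpID = W61 ✓
Salary=67: 1 row → EmpID = W83 ✓
Salary=56: 1 row → EmpID = W12 ✓
The only Salary value with inconsistent EmpID is Salary=59.

59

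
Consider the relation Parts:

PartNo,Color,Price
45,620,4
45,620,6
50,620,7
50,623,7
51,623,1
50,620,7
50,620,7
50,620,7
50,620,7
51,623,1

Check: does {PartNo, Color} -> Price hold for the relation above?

No

(PartNo=45, Color=620): 2 rows → Price takes values {4, 6} — violation
(PartNo=50, Color=620): 5 rows → Price = 7, 7, 7, 7, 7 ✓
(PartNo=50, Color=623): 1 row → Price = 7 ✓
(PartNo=51, Color=623): 2 rows → Price = 1, 1 ✓
Two rows agree on {PartNo, Color} but differ on Price, so {PartNo, Color} -> Price does not hold.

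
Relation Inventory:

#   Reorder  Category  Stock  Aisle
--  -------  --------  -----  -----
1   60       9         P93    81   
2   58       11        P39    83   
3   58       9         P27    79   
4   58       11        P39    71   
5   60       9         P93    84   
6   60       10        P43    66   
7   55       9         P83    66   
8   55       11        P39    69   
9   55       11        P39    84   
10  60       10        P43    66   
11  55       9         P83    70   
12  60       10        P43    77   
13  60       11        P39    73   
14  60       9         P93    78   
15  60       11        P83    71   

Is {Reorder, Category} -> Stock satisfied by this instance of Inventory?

No

(Reorder=60, Category=9): rows 1, 5, 14 → Stock = P93, P93, P93 ✓
(Reorder=58, Category=11): rows 2, 4 → Stock = P39, P39 ✓
(Reorder=58, Category=9): row 3 → Stock = P27 ✓
(Reorder=60, Category=10): rows 6, 10, 12 → Stock = P43, P43, P43 ✓
(Reorder=55, Category=9): rows 7, 11 → Stock = P83, P83 ✓
(Reorder=55, Category=11): rows 8, 9 → Stock = P39, P39 ✓
(Reorder=60, Category=11): rows 13, 15 → Stock takes values {P39, P83} — violation
Two rows agree on {Reorder, Category} but differ on Stock, so {Reorder, Category} -> Stock does not hold.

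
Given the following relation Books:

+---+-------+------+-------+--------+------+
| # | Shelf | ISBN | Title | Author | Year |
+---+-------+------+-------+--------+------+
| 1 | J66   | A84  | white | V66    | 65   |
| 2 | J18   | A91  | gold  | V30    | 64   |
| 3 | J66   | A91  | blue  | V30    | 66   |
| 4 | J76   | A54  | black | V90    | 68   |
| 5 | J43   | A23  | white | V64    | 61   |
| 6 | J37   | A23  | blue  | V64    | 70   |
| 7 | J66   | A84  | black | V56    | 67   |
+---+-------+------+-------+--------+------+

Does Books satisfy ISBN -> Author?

No

ISBN=A84: rows 1, 7 → Author takes values {V66, V56} — violation
ISBN=A91: rows 2, 3 → Author = V30, V30 ✓
ISBN=A54: row 4 → Author = V90 ✓
ISBN=A23: rows 5, 6 → Author = V64, V64 ✓
Two rows agree on ISBN but differ on Author, so ISBN -> Author does not hold.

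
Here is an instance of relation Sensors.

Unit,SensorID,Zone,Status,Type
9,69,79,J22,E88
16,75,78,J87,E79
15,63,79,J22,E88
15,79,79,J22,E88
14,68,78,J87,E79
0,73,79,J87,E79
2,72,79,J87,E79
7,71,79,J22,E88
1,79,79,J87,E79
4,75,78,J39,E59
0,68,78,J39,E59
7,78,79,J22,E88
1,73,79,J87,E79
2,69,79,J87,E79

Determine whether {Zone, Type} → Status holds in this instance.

Yes

(Zone=79, Type=E88): 5 rows → Status = J22, J22, J22, J22, J22 ✓
(Zone=78, Type=E79): 2 rows → Status = J87, J87 ✓
(Zone=79, Type=E79): 5 rows → Status = J87, J87, J87, J87, J87 ✓
(Zone=78, Type=E59): 2 rows → Status = J39, J39 ✓
Every {Zone, Type} value is associated with a single Status value, so {Zone, Type} → Status holds.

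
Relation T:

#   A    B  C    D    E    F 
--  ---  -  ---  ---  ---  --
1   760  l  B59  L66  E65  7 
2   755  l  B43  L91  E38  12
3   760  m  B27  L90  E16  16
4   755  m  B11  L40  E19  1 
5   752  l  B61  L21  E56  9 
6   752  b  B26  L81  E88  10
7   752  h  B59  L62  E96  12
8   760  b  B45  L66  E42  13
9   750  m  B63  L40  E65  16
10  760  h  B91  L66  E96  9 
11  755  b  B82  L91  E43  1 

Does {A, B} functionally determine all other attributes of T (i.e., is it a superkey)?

All 11 rows have distinct {A, B} values, so {A, B} → (all attributes) holds and {A, B} is a superkey.

Yes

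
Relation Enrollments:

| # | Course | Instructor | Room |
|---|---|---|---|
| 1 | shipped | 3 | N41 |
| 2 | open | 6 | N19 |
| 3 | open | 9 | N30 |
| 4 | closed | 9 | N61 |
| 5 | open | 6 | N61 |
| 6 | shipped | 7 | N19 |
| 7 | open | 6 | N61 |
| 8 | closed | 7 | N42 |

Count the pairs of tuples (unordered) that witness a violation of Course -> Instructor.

Course=shipped: violating pairs (1,6) — 1 pair.
Course=open: violating pairs (2,3), (3,5), (3,7) — 3 pairs.
Course=closed: violating pairs (4,8) — 1 pair.

5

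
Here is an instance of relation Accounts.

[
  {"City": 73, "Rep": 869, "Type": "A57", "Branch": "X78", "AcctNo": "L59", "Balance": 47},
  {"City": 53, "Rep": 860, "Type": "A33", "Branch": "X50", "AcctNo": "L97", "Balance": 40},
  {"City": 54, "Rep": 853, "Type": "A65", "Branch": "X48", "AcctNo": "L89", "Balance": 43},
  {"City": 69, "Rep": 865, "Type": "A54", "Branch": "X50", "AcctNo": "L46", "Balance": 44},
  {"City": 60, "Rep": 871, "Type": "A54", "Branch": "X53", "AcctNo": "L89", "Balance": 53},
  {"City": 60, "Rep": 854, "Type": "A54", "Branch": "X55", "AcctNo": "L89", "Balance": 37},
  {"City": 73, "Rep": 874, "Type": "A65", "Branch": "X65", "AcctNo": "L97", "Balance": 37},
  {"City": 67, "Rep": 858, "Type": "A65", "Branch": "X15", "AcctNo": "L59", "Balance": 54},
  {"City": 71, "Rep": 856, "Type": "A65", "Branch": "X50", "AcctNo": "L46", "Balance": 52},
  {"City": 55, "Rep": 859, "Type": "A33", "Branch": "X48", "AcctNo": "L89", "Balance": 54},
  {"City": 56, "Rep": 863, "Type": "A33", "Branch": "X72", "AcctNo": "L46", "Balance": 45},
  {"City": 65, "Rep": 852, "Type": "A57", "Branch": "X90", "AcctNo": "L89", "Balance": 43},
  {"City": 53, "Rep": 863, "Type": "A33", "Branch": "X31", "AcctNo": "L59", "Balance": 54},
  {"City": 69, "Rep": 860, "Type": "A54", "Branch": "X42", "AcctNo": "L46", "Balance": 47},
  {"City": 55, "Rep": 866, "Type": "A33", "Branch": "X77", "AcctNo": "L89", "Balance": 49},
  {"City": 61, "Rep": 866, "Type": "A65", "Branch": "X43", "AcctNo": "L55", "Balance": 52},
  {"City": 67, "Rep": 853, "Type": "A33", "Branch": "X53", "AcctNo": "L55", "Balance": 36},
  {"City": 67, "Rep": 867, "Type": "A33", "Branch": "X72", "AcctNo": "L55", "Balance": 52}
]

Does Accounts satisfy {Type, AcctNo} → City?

(Type=A57, AcctNo=L59): 1 row → City = 73 ✓
(Type=A33, AcctNo=L97): 1 row → City = 53 ✓
(Type=A65, AcctNo=L89): 1 row → City = 54 ✓
(Type=A54, AcctNo=L46): 2 rows → City = 69, 69 ✓
(Type=A54, AcctNo=L89): 2 rows → City = 60, 60 ✓
(Type=A65, AcctNo=L97): 1 row → City = 73 ✓
(Type=A65, AcctNo=L59): 1 row → City = 67 ✓
(Type=A65, AcctNo=L46): 1 row → City = 71 ✓
(Type=A33, AcctNo=L89): 2 rows → City = 55, 55 ✓
(Type=A33, AcctNo=L46): 1 row → City = 56 ✓
(Type=A57, AcctNo=L89): 1 row → City = 65 ✓
(Type=A33, AcctNo=L59): 1 row → City = 53 ✓
(Type=A65, AcctNo=L55): 1 row → City = 61 ✓
(Type=A33, AcctNo=L55): 2 rows → City = 67, 67 ✓
Every {Type, AcctNo} value is associated with a single City value, so {Type, AcctNo} → City holds.

Yes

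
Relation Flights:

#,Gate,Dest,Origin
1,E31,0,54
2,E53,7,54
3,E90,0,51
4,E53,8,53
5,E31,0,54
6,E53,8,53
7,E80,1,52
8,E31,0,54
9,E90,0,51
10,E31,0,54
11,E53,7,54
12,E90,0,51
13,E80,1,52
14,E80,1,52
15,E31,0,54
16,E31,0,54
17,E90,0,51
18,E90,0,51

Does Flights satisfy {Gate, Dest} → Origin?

(Gate=E31, Dest=0): rows 1, 5, 8, 10, 15, 16 → Origin = 54, 54, 54, 54, 54, 54 ✓
(Gate=E53, Dest=7): rows 2, 11 → Origin = 54, 54 ✓
(Gate=E90, Dest=0): rows 3, 9, 12, 17, 18 → Origin = 51, 51, 51, 51, 51 ✓
(Gate=E53, Dest=8): rows 4, 6 → Origin = 53, 53 ✓
(Gate=E80, Dest=1): rows 7, 13, 14 → Origin = 52, 52, 52 ✓
Every {Gate, Dest} value is associated with a single Origin value, so {Gate, Dest} → Origin holds.

Yes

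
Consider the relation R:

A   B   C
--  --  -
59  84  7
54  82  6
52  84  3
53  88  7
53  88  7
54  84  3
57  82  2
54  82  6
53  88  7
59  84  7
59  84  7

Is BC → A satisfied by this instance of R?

No

(B=84, C=7): 3 rows → A = 59, 59, 59 ✓
(B=82, C=6): 2 rows → A = 54, 54 ✓
(B=84, C=3): 2 rows → A takes values {52, 54} — violation
(B=88, C=7): 3 rows → A = 53, 53, 53 ✓
(B=82, C=2): 1 row → A = 57 ✓
Two rows agree on BC but differ on A, so BC → A does not hold.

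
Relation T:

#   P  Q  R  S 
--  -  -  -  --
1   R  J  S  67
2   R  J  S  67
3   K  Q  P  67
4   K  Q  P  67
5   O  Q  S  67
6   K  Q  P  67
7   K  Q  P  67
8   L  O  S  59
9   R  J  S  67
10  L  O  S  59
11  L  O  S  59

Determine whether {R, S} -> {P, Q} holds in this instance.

No

(R=S, S=67): rows 1, 2, 5, 9 → {P,Q} takes values {(R, J), (O, Q)} — violation
(R=P, S=67): rows 3, 4, 6, 7 → {P,Q} = (K, Q), (K, Q), (K, Q), (K, Q) ✓
(R=S, S=59): rows 8, 10, 11 → {P,Q} = (L, O), (L, O), (L, O) ✓
Two rows agree on {R, S} but differ on {P, Q}, so {R, S} -> {P, Q} does not hold.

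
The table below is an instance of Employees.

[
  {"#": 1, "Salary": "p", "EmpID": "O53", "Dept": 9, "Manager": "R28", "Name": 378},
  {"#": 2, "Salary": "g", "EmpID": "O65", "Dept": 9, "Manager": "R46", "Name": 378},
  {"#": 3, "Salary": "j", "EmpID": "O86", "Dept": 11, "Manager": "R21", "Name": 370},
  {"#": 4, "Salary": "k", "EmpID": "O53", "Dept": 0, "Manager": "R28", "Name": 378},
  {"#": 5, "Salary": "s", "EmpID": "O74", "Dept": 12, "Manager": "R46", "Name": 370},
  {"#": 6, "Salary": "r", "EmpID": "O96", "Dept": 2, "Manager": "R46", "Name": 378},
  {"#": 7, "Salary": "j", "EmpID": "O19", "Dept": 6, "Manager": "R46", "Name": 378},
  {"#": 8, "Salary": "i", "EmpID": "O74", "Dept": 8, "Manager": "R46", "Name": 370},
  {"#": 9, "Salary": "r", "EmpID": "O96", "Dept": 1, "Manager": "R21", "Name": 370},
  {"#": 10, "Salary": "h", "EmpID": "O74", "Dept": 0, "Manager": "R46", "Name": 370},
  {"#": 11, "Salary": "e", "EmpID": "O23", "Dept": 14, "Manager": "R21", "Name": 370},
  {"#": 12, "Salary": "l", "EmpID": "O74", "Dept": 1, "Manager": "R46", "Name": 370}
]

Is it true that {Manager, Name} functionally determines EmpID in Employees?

No

(Manager=R28, Name=378): rows 1, 4 → EmpID = O53, O53 ✓
(Manager=R46, Name=378): rows 2, 6, 7 → EmpID takes values {O65, O96, O19} — violation
(Manager=R21, Name=370): rows 3, 9, 11 → EmpID takes values {O86, O96, O23} — violation
(Manager=R46, Name=370): rows 5, 8, 10, 12 → EmpID = O74, O74, O74, O74 ✓
Two rows agree on {Manager, Name} but differ on EmpID, so {Manager, Name} → EmpID does not hold.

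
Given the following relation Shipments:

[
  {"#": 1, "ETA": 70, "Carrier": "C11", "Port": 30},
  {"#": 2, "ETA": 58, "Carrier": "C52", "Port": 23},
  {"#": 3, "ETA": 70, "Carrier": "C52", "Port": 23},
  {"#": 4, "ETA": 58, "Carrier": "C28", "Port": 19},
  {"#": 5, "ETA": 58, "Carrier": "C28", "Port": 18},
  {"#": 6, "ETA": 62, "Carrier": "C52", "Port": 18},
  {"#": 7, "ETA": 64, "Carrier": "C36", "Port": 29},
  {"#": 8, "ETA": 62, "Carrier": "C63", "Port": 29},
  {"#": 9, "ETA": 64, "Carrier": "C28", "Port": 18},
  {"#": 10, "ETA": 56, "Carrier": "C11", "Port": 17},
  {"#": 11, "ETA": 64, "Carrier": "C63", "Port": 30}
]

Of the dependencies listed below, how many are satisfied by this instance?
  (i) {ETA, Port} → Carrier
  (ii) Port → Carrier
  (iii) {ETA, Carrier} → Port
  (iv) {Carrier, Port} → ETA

1

(i) {ETA, Port} → Carrier: every LHS value maps to a single RHS value — holds.
(ii) Port → Carrier: Port=30: rows 1, 11 → Carrier takes values {C11, C63} — violation; Port=18: rows 5, 6, 9 → Carrier takes values {C28, C52} — violation; Port=29: rows 7, 8 → Carrier takes values {C36, C63} — violation — fails.
(iii) {ETA, Carrier} → Port: (ETA=58, Carrier=C28): rows 4, 5 → Port takes values {19, 18} — violation — fails.
(iv) {Carrier, Port} → ETA: (Carrier=C52, Port=23): rows 2, 3 → ETA takes values {58, 70} — violation; (Carrier=C28, Port=18): rows 5, 9 → ETA takes values {58, 64} — violation — fails.
1 of the 4 dependencies holds.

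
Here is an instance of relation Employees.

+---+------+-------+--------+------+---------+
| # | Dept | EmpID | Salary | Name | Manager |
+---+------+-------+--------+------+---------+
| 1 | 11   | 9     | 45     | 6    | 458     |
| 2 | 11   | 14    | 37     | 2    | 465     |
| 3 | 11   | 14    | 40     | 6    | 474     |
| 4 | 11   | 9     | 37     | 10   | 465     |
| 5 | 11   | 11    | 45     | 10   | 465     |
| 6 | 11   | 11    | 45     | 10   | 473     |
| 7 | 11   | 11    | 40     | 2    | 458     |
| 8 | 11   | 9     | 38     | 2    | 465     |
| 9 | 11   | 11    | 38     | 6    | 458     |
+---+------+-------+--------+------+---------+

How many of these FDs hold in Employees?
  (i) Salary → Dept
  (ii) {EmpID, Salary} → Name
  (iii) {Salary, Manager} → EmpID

(i) Salary → Dept: every LHS value maps to a single RHS value — holds.
(ii) {EmpID, Salary} → Name: every LHS value maps to a single RHS value — holds.
(iii) {Salary, Manager} → EmpID: (Salary=37, Manager=465): rows 2, 4 → EmpID takes values {14, 9} — violation — fails.
2 of the 3 dependencies hold.

2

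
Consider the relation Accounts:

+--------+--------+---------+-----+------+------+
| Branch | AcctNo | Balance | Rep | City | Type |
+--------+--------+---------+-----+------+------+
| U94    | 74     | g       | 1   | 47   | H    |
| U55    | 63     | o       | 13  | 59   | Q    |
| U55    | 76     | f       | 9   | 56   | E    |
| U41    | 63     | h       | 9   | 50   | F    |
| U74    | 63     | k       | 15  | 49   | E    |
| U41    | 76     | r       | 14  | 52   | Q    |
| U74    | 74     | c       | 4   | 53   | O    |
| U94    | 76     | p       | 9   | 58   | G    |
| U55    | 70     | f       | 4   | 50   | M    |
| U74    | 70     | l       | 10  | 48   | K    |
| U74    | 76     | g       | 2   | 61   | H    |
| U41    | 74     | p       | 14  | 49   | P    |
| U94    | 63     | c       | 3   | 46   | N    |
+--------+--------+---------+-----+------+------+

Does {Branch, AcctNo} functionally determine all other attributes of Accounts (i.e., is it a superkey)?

Yes

All 13 rows have distinct {Branch, AcctNo} values, so {Branch, AcctNo} → (all attributes) holds and {Branch, AcctNo} is a superkey.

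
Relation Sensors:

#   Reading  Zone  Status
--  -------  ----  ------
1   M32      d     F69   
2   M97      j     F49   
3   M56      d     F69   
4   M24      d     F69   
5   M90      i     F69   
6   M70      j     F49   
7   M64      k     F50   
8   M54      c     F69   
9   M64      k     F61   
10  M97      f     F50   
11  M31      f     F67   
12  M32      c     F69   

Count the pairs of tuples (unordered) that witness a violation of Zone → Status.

Zone=d: all 3 rows agree on Status — 0 pairs.
Zone=j: all 2 rows agree on Status — 0 pairs.
Zone=k: violating pairs (7,9) — 1 pair.
Zone=c: all 2 rows agree on Status — 0 pairs.
Zone=f: violating pairs (10,11) — 1 pair.

2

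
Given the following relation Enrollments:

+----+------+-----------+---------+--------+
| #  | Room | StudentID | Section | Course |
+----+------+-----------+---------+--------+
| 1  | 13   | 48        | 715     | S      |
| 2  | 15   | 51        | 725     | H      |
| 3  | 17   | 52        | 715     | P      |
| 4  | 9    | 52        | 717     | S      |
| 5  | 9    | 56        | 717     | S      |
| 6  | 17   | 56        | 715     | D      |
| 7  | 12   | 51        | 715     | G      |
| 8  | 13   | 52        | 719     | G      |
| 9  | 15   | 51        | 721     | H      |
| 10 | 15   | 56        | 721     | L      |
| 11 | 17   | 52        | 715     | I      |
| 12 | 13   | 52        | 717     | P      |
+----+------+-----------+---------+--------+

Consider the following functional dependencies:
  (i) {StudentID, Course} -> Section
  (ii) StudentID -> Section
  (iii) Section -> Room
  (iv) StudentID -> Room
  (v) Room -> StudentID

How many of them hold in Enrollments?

(i) {StudentID, Course} -> Section: (StudentID=51, Course=H): rows 2, 9 → Section takes values {725, 721} — violation; (StudentID=52, Course=P): rows 3, 12 → Section takes values {715, 717} — violation — fails.
(ii) StudentID -> Section: StudentID=51: rows 2, 7, 9 → Section takes values {725, 715, 721} — violation; StudentID=52: rows 3, 4, 8, 11, 12 → Section takes values {715, 717, 719} — violation; StudentID=56: rows 5, 6, 10 → Section takes values {717, 715, 721} — violation — fails.
(iii) Section -> Room: Section=715: rows 1, 3, 6, 7, 11 → Room takes values {13, 17, 12} — violation; Section=717: rows 4, 5, 12 → Room takes values {9, 13} — violation — fails.
(iv) StudentID -> Room: StudentID=51: rows 2, 7, 9 → Room takes values {15, 12} — violation; StudentID=52: rows 3, 4, 8, 11, 12 → Room takes values {17, 9, 13} — violation; StudentID=56: rows 5, 6, 10 → Room takes values {9, 17, 15} — violation — fails.
(v) Room -> StudentID: Room=13: rows 1, 8, 12 → StudentID takes values {48, 52} — violation; Room=15: rows 2, 9, 10 → StudentID takes values {51, 56} — violation; Room=17: rows 3, 6, 11 → StudentID takes values {52, 56} — violation; Room=9: rows 4, 5 → StudentID takes values {52, 56} — violation — fails.
None of the 5 dependencies hold.

0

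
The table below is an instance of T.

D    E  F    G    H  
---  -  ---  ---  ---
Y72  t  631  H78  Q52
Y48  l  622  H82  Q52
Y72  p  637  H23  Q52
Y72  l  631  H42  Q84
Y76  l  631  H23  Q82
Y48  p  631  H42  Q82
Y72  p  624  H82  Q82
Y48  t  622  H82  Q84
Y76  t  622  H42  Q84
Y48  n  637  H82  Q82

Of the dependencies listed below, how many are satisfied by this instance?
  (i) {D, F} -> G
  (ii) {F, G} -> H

0

(i) {D, F} -> G: (D=Y72, F=631): 2 rows → G takes values {H78, H42} — violation — fails.
(ii) {F, G} -> H: (F=622, G=H82): 2 rows → H takes values {Q52, Q84} — violation; (F=631, G=H42): 2 rows → H takes values {Q84, Q82} — violation — fails.
None of the 2 dependencies hold.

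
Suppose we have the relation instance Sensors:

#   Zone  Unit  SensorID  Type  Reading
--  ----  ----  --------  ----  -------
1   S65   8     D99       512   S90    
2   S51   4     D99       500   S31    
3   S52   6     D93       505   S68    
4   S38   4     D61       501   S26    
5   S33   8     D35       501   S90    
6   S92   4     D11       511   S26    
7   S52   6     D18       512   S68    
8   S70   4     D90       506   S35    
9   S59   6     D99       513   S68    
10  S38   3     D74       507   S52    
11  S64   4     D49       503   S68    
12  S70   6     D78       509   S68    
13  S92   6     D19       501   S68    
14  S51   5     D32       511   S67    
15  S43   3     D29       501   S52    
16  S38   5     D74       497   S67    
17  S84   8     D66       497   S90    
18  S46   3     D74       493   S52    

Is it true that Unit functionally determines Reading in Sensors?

No

Unit=8: rows 1, 5, 17 → Reading = S90, S90, S90 ✓
Unit=4: rows 2, 4, 6, 8, 11 → Reading takes values {S31, S26, S35, S68} — violation
Unit=6: rows 3, 7, 9, 12, 13 → Reading = S68, S68, S68, S68, S68 ✓
Unit=3: rows 10, 15, 18 → Reading = S52, S52, S52 ✓
Unit=5: rows 14, 16 → Reading = S67, S67 ✓
Two rows agree on Unit but differ on Reading, so Unit -> Reading does not hold.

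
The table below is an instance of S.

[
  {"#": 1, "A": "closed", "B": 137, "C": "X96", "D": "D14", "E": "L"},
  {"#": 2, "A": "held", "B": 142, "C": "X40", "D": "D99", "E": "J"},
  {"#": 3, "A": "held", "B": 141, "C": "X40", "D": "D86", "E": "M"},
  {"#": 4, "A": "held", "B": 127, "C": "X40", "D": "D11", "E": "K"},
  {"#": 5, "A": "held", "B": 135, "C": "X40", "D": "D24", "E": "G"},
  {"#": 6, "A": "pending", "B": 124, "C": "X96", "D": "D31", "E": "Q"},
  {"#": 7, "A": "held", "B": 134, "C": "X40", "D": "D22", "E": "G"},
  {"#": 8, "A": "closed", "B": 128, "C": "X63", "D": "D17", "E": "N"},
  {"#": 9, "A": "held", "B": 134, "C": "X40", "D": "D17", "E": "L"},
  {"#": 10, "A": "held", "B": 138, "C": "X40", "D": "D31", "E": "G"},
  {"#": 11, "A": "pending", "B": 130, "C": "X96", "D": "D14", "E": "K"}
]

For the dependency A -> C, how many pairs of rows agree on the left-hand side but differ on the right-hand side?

A=closed: violating pairs (1,8) — 1 pair.
A=held: all 7 rows agree on C — 0 pairs.
A=pending: all 2 rows agree on C — 0 pairs.

1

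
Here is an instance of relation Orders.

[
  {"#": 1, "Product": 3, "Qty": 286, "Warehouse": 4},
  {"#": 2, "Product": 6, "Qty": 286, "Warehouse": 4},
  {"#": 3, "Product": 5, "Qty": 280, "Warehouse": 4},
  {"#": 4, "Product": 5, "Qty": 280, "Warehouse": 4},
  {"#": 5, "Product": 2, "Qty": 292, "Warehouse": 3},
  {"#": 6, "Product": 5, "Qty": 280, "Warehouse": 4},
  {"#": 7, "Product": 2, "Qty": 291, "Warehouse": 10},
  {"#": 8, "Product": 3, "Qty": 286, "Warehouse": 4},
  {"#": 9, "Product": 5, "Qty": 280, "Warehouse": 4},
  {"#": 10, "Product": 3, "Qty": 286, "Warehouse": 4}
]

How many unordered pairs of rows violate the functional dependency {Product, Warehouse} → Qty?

0

(Product=3, Warehouse=4): all 3 rows agree on Qty — 0 pairs.
(Product=5, Warehouse=4): all 4 rows agree on Qty — 0 pairs.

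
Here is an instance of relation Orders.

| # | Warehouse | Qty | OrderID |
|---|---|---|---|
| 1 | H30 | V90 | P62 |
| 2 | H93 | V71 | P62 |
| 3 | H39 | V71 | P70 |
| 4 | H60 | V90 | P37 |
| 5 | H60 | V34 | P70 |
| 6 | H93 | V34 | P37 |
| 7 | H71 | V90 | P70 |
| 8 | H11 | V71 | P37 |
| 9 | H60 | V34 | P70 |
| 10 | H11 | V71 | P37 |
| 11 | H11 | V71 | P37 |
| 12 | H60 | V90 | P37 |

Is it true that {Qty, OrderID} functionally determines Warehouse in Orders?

(Qty=V90, OrderID=P62): row 1 → Warehouse = H30 ✓
(Qty=V71, OrderID=P62): row 2 → Warehouse = H93 ✓
(Qty=V71, OrderID=P70): row 3 → Warehouse = H39 ✓
(Qty=V90, OrderID=P37): rows 4, 12 → Warehouse = H60, H60 ✓
(Qty=V34, OrderID=P70): rows 5, 9 → Warehouse = H60, H60 ✓
(Qty=V34, OrderID=P37): row 6 → Warehouse = H93 ✓
(Qty=V90, OrderID=P70): row 7 → Warehouse = H71 ✓
(Qty=V71, OrderID=P37): rows 8, 10, 11 → Warehouse = H11, H11, H11 ✓
Every {Qty, OrderID} value is associated with a single Warehouse value, so {Qty, OrderID} → Warehouse holds.

Yes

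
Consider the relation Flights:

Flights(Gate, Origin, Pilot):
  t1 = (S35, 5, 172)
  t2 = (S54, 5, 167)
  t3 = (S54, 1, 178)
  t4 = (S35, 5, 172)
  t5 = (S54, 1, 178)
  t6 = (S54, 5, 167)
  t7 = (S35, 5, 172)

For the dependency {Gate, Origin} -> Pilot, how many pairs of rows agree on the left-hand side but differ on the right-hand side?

0

(Gate=S35, Origin=5): all 3 rows agree on Pilot — 0 pairs.
(Gate=S54, Origin=5): all 2 rows agree on Pilot — 0 pairs.
(Gate=S54, Origin=1): all 2 rows agree on Pilot — 0 pairs.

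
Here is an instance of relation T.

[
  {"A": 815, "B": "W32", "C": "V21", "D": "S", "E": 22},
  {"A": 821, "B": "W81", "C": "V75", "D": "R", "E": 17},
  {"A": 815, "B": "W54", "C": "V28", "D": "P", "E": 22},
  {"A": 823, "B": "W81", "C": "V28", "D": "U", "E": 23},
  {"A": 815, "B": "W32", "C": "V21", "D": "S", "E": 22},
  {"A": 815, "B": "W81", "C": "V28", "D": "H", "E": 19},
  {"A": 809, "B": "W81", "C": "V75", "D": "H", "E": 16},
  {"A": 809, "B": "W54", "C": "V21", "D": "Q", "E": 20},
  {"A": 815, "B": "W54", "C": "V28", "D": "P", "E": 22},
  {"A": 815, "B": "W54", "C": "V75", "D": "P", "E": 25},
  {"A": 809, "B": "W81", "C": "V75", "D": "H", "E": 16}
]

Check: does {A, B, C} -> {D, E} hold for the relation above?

(A=815, B=W32, C=V21): 2 rows → {D,E} = (S, 22), (S, 22) ✓
(A=821, B=W81, C=V75): 1 row → {D,E} = (R, 17) ✓
(A=815, B=W54, C=V28): 2 rows → {D,E} = (P, 22), (P, 22) ✓
(A=823, B=W81, C=V28): 1 row → {D,E} = (U, 23) ✓
(A=815, B=W81, C=V28): 1 row → {D,E} = (H, 19) ✓
(A=809, B=W81, C=V75): 2 rows → {D,E} = (H, 16), (H, 16) ✓
(A=809, B=W54, C=V21): 1 row → {D,E} = (Q, 20) ✓
(A=815, B=W54, C=V75): 1 row → {D,E} = (P, 25) ✓
Every {A, B, C} value is associated with a single {D, E} value, so {A, B, C} -> {D, E} holds.

Yes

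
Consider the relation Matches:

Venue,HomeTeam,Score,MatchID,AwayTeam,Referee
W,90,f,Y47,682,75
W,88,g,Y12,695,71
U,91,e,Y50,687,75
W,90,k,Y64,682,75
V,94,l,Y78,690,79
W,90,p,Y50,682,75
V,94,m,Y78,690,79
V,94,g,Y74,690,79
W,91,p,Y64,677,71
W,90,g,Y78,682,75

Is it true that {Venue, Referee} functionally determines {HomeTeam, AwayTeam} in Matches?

No

(Venue=W, Referee=75): 4 rows → {HomeTeam,AwayTeam} = (90, 682), (90, 682), (90, 682), (90, 682) ✓
(Venue=W, Referee=71): 2 rows → {HomeTeam,AwayTeam} takes values {(88, 695), (91, 677)} — violation
(Venue=U, Referee=75): 1 row → {HomeTeam,AwayTeam} = (91, 687) ✓
(Venue=V, Referee=79): 3 rows → {HomeTeam,AwayTeam} = (94, 690), (94, 690), (94, 690) ✓
Two rows agree on {Venue, Referee} but differ on {HomeTeam, AwayTeam}, so {Venue, Referee} → {HomeTeam, AwayTeam} does not hold.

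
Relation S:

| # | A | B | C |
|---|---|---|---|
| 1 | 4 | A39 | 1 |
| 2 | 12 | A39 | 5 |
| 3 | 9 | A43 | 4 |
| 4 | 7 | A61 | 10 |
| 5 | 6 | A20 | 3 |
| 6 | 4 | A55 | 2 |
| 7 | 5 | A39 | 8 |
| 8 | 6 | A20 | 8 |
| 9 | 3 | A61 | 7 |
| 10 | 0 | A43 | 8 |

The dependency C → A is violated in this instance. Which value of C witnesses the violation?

8

C=1: row 1 → A = 4 ✓
C=5: row 2 → A = 12 ✓
C=4: row 3 → A = 9 ✓
C=10: row 4 → A = 7 ✓
C=3: row 5 → A = 6 ✓
C=2: row 6 → A = 4 ✓
C=8: rows 7, 8, 10 → A takes values {5, 6, 0} — violation
C=7: row 9 → A = 3 ✓
The only C value with inconsistent A is C=8.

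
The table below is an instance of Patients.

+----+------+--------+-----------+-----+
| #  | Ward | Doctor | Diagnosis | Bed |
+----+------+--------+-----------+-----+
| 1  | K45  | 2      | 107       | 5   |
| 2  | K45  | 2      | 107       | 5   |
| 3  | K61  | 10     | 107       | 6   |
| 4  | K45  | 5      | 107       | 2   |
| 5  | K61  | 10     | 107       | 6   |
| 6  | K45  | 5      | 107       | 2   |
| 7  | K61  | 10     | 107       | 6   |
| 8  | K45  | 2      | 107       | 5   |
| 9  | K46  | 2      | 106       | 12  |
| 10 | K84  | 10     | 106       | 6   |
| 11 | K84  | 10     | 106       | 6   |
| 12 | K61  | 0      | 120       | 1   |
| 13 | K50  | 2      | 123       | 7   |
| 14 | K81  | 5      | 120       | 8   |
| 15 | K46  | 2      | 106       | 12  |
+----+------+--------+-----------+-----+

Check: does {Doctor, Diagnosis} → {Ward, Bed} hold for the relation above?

(Doctor=2, Diagnosis=107): rows 1, 2, 8 → {Ward,Bed} = (K45, 5), (K45, 5), (K45, 5) ✓
(Doctor=10, Diagnosis=107): rows 3, 5, 7 → {Ward,Bed} = (K61, 6), (K61, 6), (K61, 6) ✓
(Doctor=5, Diagnosis=107): rows 4, 6 → {Ward,Bed} = (K45, 2), (K45, 2) ✓
(Doctor=2, Diagnosis=106): rows 9, 15 → {Ward,Bed} = (K46, 12), (K46, 12) ✓
(Doctor=10, Diagnosis=106): rows 10, 11 → {Ward,Bed} = (K84, 6), (K84, 6) ✓
(Doctor=0, Diagnosis=120): row 12 → {Ward,Bed} = (K61, 1) ✓
(Doctor=2, Diagnosis=123): row 13 → {Ward,Bed} = (K50, 7) ✓
(Doctor=5, Diagnosis=120): row 14 → {Ward,Bed} = (K81, 8) ✓
Every {Doctor, Diagnosis} value is associated with a single {Ward, Bed} value, so {Doctor, Diagnosis} → {Ward, Bed} holds.

Yes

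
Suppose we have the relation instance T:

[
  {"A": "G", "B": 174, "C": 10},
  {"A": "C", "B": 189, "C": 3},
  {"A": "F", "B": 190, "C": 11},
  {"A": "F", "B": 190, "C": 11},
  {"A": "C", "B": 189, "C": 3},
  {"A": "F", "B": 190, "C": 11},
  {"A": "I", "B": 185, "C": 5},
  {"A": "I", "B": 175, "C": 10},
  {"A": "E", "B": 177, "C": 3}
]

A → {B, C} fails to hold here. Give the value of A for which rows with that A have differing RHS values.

I

A=G: 1 row → {B,C} = (174, 10) ✓
A=C: 2 rows → {B,C} = (189, 3), (189, 3) ✓
A=F: 3 rows → {B,C} = (190, 11), (190, 11), (190, 11) ✓
A=I: 2 rows → {B,C} takes values {(185, 5), (175, 10)} — violation
A=E: 1 row → {B,C} = (177, 3) ✓
The only A value with inconsistent RHS is A=I.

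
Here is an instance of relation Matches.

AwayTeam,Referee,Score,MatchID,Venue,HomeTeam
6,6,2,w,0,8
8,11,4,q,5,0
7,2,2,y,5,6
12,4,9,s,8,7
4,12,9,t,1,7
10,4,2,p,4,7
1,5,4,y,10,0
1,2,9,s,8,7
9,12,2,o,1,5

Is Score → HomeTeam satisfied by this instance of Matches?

No

Score=2: 4 rows → HomeTeam takes values {8, 6, 7, 5} — violation
Score=4: 2 rows → HomeTeam = 0, 0 ✓
Score=9: 3 rows → HomeTeam = 7, 7, 7 ✓
Two rows agree on Score but differ on HomeTeam, so Score → HomeTeam does not hold.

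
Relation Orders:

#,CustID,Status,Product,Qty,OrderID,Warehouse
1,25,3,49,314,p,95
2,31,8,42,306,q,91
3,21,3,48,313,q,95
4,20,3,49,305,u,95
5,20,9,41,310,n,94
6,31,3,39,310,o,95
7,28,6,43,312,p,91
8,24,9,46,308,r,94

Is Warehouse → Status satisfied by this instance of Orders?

Warehouse=95: rows 1, 3, 4, 6 → Status = 3, 3, 3, 3 ✓
Warehouse=91: rows 2, 7 → Status takes values {8, 6} — violation
Warehouse=94: rows 5, 8 → Status = 9, 9 ✓
Two rows agree on Warehouse but differ on Status, so Warehouse → Status does not hold.

No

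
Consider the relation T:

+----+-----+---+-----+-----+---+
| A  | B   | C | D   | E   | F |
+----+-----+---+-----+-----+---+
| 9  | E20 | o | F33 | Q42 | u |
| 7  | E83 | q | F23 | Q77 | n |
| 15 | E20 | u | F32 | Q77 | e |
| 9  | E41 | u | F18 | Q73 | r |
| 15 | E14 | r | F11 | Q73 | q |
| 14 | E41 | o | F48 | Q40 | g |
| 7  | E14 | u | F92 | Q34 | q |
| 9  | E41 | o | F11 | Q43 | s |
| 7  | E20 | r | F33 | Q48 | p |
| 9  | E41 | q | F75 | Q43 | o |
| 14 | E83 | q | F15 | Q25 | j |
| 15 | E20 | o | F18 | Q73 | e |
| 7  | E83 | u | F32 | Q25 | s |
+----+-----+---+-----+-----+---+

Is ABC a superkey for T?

All 13 rows have distinct ABC values, so ABC → (all attributes) holds and ABC is a superkey.

Yes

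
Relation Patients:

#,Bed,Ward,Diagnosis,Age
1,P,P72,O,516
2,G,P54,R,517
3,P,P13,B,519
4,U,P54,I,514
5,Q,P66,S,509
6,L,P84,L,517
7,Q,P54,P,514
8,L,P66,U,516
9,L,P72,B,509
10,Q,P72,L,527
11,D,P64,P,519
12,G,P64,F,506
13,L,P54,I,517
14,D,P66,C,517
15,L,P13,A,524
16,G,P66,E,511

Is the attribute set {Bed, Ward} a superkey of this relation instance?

Yes

All 16 rows have distinct {Bed, Ward} values, so {Bed, Ward} → (all attributes) holds and {Bed, Ward} is a superkey.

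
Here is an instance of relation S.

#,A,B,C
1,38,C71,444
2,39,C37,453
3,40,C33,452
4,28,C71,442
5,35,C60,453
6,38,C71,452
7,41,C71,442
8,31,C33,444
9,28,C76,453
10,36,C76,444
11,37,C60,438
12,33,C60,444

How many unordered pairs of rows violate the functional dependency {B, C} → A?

1

(B=C71, C=442): violating pairs (4,7) — 1 pair.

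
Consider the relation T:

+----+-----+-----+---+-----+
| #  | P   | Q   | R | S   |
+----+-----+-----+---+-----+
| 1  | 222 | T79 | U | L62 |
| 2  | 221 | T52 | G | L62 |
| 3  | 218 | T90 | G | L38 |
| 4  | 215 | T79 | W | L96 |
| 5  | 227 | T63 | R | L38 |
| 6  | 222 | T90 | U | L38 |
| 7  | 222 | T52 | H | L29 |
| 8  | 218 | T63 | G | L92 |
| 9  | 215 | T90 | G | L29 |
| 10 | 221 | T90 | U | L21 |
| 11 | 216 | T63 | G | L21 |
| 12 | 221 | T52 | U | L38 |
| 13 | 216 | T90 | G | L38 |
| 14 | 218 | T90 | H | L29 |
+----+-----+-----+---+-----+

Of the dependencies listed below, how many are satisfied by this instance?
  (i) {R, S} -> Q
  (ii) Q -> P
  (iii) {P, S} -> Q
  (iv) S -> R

1

(i) {R, S} -> Q: (R=U, S=L38): rows 6, 12 → Q takes values {T90, T52} — violation; (R=H, S=L29): rows 7, 14 → Q takes values {T52, T90} — violation — fails.
(ii) Q -> P: Q=T79: rows 1, 4 → P takes values {222, 215} — violation; Q=T52: rows 2, 7, 12 → P takes values {221, 222} — violation; Q=T90: rows 3, 6, 9, 10, 13, 14 → P takes values {218, 222, 215, 221, 216} — violation; Q=T63: rows 5, 8, 11 → P takes values {227, 218, 216} — violation — fails.
(iii) {P, S} -> Q: every LHS value maps to a single RHS value — holds.
(iv) S -> R: S=L62: rows 1, 2 → R takes values {U, G} — violation; S=L38: rows 3, 5, 6, 12, 13 → R takes values {G, R, U} — violation; S=L29: rows 7, 9, 14 → R takes values {H, G} — violation; S=L21: rows 10, 11 → R takes values {U, G} — violation — fails.
1 of the 4 dependencies holds.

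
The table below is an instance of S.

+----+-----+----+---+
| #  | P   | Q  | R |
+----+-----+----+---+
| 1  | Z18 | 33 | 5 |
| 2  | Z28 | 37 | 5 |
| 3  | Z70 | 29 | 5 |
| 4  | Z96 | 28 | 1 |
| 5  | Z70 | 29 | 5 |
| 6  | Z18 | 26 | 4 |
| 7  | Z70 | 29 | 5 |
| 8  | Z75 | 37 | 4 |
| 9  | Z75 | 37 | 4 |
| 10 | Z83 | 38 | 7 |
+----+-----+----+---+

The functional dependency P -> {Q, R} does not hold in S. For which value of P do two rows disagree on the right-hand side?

Z18

P=Z18: rows 1, 6 → {Q,R} takes values {(33, 5), (26, 4)} — violation
P=Z28: row 2 → {Q,R} = (37, 5) ✓
P=Z70: rows 3, 5, 7 → {Q,R} = (29, 5), (29, 5), (29, 5) ✓
P=Z96: row 4 → {Q,R} = (28, 1) ✓
P=Z75: rows 8, 9 → {Q,R} = (37, 4), (37, 4) ✓
P=Z83: row 10 → {Q,R} = (38, 7) ✓
The only P value with inconsistent RHS is P=Z18.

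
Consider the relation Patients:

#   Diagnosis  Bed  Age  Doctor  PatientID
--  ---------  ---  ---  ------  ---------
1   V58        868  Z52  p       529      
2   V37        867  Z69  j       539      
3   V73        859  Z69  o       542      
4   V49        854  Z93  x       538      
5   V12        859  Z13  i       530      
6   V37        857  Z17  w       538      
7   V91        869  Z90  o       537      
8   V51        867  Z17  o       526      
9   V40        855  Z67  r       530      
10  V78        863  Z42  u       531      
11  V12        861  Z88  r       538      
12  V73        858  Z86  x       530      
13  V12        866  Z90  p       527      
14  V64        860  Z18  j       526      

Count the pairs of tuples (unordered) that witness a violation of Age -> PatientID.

Age=Z69: violating pairs (2,3) — 1 pair.
Age=Z17: violating pairs (6,8) — 1 pair.
Age=Z90: violating pairs (7,13) — 1 pair.

3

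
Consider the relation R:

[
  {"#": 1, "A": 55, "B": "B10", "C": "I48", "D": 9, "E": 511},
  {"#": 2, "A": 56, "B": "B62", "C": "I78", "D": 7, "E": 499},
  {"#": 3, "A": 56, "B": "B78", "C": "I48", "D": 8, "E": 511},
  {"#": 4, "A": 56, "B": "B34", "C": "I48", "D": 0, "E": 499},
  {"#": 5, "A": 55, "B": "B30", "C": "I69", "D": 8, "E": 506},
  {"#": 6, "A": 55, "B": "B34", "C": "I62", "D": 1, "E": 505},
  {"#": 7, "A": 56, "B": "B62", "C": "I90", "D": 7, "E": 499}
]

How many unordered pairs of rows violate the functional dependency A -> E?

6

A=55: violating pairs (1,5), (1,6), (5,6) — 3 pairs.
A=56: violating pairs (2,3), (3,4), (3,7) — 3 pairs.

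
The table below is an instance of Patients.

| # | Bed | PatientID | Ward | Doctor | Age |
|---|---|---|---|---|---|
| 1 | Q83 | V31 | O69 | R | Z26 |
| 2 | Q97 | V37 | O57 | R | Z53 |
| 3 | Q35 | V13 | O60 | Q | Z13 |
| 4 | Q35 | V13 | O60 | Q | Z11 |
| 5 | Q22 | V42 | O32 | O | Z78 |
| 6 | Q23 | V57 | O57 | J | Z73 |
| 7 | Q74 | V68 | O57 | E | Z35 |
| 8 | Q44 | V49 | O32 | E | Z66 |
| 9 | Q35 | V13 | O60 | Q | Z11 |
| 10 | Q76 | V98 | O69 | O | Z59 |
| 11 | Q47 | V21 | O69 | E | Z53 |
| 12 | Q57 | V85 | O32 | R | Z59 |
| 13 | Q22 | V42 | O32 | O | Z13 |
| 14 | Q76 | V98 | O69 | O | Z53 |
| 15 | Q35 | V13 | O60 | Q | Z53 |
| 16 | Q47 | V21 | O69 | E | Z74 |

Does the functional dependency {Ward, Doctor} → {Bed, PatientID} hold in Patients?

Yes

(Ward=O69, Doctor=R): row 1 → {Bed,PatientID} = (Q83, V31) ✓
(Ward=O57, Doctor=R): row 2 → {Bed,PatientID} = (Q97, V37) ✓
(Ward=O60, Doctor=Q): rows 3, 4, 9, 15 → {Bed,PatientID} = (Q35, V13), (Q35, V13), (Q35, V13), (Q35, V13) ✓
(Ward=O32, Doctor=O): rows 5, 13 → {Bed,PatientID} = (Q22, V42), (Q22, V42) ✓
(Ward=O57, Doctor=J): row 6 → {Bed,PatientID} = (Q23, V57) ✓
(Ward=O57, Doctor=E): row 7 → {Bed,PatientID} = (Q74, V68) ✓
(Ward=O32, Doctor=E): row 8 → {Bed,PatientID} = (Q44, V49) ✓
(Ward=O69, Doctor=O): rows 10, 14 → {Bed,PatientID} = (Q76, V98), (Q76, V98) ✓
(Ward=O69, Doctor=E): rows 11, 16 → {Bed,PatientID} = (Q47, V21), (Q47, V21) ✓
(Ward=O32, Doctor=R): row 12 → {Bed,PatientID} = (Q57, V85) ✓
Every {Ward, Doctor} value is associated with a single {Bed, PatientID} value, so {Ward, Doctor} → {Bed, PatientID} holds.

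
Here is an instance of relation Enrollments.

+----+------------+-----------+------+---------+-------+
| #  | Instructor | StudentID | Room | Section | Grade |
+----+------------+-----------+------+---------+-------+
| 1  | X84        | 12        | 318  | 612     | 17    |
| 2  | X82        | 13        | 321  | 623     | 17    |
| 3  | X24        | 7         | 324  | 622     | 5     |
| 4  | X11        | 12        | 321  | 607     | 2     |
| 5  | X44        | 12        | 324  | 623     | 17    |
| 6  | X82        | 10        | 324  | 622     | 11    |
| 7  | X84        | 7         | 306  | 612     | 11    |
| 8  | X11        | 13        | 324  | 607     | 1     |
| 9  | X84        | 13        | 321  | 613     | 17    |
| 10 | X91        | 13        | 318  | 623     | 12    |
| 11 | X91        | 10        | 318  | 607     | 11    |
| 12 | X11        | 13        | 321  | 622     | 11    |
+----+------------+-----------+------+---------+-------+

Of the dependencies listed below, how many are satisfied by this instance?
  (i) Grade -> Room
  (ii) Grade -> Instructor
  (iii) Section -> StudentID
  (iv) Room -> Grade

0

(i) Grade -> Room: Grade=17: rows 1, 2, 5, 9 → Room takes values {318, 321, 324} — violation; Grade=11: rows 6, 7, 11, 12 → Room takes values {324, 306, 318, 321} — violation — fails.
(ii) Grade -> Instructor: Grade=17: rows 1, 2, 5, 9 → Instructor takes values {X84, X82, X44} — violation; Grade=11: rows 6, 7, 11, 12 → Instructor takes values {X82, X84, X91, X11} — violation — fails.
(iii) Section -> StudentID: Section=612: rows 1, 7 → StudentID takes values {12, 7} — violation; Section=623: rows 2, 5, 10 → StudentID takes values {13, 12} — violation; Section=622: rows 3, 6, 12 → StudentID takes values {7, 10, 13} — violation; Section=607: rows 4, 8, 11 → StudentID takes values {12, 13, 10} — violation — fails.
(iv) Room -> Grade: Room=318: rows 1, 10, 11 → Grade takes values {17, 12, 11} — violation; Room=321: rows 2, 4, 9, 12 → Grade takes values {17, 2, 11} — violation; Room=324: rows 3, 5, 6, 8 → Grade takes values {5, 17, 11, 1} — violation — fails.
None of the 4 dependencies hold.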